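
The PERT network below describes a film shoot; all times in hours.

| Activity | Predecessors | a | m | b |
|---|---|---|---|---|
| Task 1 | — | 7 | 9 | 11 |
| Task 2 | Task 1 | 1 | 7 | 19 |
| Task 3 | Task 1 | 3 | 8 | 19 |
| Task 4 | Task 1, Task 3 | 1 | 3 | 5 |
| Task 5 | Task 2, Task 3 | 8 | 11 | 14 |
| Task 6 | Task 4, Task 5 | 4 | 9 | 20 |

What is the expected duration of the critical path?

te_Task 1 = (7 + 4·9 + 11)/6 = 54/6 = 9
te_Task 2 = (1 + 4·7 + 19)/6 = 48/6 = 8
te_Task 3 = (3 + 4·8 + 19)/6 = 54/6 = 9
te_Task 4 = (1 + 4·3 + 5)/6 = 18/6 = 3
te_Task 5 = (8 + 4·11 + 14)/6 = 66/6 = 11
te_Task 6 = (4 + 4·9 + 20)/6 = 60/6 = 10

Forward pass:
ES_Task 1 = 0; EF_Task 1 = 9
ES_Task 2 = 9; EF_Task 2 = 9+8 = 17
ES_Task 3 = 9; EF_Task 3 = 9+9 = 18
ES_Task 4 = max(EF_Task 1=9, EF_Task 3=18) = 18; EF_Task 4 = 18+3 = 21
ES_Task 5 = max(EF_Task 2=17, EF_Task 3=18) = 18; EF_Task 5 = 18+11 = 29
ES_Task 6 = max(EF_Task 4=21, EF_Task 5=29) = 29; EF_Task 6 = 29+10 = 39
Expected project duration μ = 39 hours. Critical path: Task 1 → Task 3 → Task 5 → Task 6.

39 hours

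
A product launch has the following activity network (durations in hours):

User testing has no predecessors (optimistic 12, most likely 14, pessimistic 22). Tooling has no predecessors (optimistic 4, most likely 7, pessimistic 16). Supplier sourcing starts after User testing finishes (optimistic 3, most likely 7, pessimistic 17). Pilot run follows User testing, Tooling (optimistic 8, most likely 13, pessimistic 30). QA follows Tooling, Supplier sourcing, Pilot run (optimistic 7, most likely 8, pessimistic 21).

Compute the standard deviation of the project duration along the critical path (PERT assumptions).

te_User testing = (12 + 4·14 + 22)/6 = 90/6 = 15; σ²_User testing = ((22−12)/6)² = 2.778
te_Tooling = (4 + 4·7 + 16)/6 = 48/6 = 8; σ²_Tooling = ((16−4)/6)² = 4.000
te_Supplier sourcing = (3 + 4·7 + 17)/6 = 48/6 = 8; σ²_Supplier sourcing = ((17−3)/6)² = 5.444
te_Pilot run = (8 + 4·13 + 30)/6 = 90/6 = 15; σ²_Pilot run = ((30−8)/6)² = 13.444
te_QA = (7 + 4·8 + 21)/6 = 60/6 = 10; σ²_QA = ((21−7)/6)² = 5.444

Forward pass:
ES_User testing = 0; EF_User testing = 15
ES_Tooling = 0; EF_Tooling = 8
ES_Supplier sourcing = 15; EF_Supplier sourcing = 15+8 = 23
ES_Pilot run = max(EF_User testing=15, EF_Tooling=8) = 15; EF_Pilot run = 15+15 = 30
ES_QA = max(EF_Tooling=8, EF_Supplier sourcing=23, EF_Pilot run=30) = 30; EF_QA = 30+10 = 40
Expected project duration μ = 40 hours. Critical path: User testing → Pilot run → QA.

Variance along critical path = 2.778 + 13.444 + 5.444 = 21.667
σ = √21.667 = 4.655 hours

4.65 hours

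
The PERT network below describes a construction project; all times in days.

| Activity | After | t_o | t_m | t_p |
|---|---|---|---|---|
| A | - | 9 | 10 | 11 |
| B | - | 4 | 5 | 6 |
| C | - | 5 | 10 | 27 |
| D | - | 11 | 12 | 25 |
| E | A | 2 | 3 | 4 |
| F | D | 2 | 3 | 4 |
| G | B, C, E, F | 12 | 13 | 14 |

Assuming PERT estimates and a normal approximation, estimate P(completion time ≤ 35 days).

te_A = (9 + 4·10 + 11)/6 = 60/6 = 10; σ²_A = ((11−9)/6)² = 0.111
te_B = (4 + 4·5 + 6)/6 = 30/6 = 5; σ²_B = ((6−4)/6)² = 0.111
te_C = (5 + 4·10 + 27)/6 = 72/6 = 12; σ²_C = ((27−5)/6)² = 13.444
te_D = (11 + 4·12 + 25)/6 = 84/6 = 14; σ²_D = ((25−11)/6)² = 5.444
te_E = (2 + 4·3 + 4)/6 = 18/6 = 3; σ²_E = ((4−2)/6)² = 0.111
te_F = (2 + 4·3 + 4)/6 = 18/6 = 3; σ²_F = ((4−2)/6)² = 0.111
te_G = (12 + 4·13 + 14)/6 = 78/6 = 13; σ²_G = ((14−12)/6)² = 0.111

Forward pass:
ES_A = 0; EF_A = 10
ES_B = 0; EF_B = 5
ES_C = 0; EF_C = 12
ES_D = 0; EF_D = 14
ES_E = 10; EF_E = 10+3 = 13
ES_F = 14; EF_F = 14+3 = 17
ES_G = max(EF_B=5, EF_C=12, EF_E=13, EF_F=17) = 17; EF_G = 17+13 = 30
Expected project duration μ = 30 days. Critical path: D → F → G.

Variance along critical path = 5.444 + 0.111 + 0.111 = 5.667; σ = √5.667 = 2.380 days.
Z = (35 − 30) / 2.380 = 2.100
P(T ≤ 35) = Φ(2.100) ≈ 0.982

0.982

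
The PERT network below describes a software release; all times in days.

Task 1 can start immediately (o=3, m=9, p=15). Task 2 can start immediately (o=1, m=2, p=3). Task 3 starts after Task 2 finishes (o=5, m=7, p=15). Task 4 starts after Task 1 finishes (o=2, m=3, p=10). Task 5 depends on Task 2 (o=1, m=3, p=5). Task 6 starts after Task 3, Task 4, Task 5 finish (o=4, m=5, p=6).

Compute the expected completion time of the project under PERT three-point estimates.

te_Task 1 = (3 + 4·9 + 15)/6 = 54/6 = 9
te_Task 2 = (1 + 4·2 + 3)/6 = 12/6 = 2
te_Task 3 = (5 + 4·7 + 15)/6 = 48/6 = 8
te_Task 4 = (2 + 4·3 + 10)/6 = 24/6 = 4
te_Task 5 = (1 + 4·3 + 5)/6 = 18/6 = 3
te_Task 6 = (4 + 4·5 + 6)/6 = 30/6 = 5

Forward pass:
ES_Task 1 = 0; EF_Task 1 = 9
ES_Task 2 = 0; EF_Task 2 = 2
ES_Task 3 = 2; EF_Task 3 = 2+8 = 10
ES_Task 4 = 9; EF_Task 4 = 9+4 = 13
ES_Task 5 = 2; EF_Task 5 = 2+3 = 5
ES_Task 6 = max(EF_Task 3=10, EF_Task 4=13, EF_Task 5=5) = 13; EF_Task 6 = 13+5 = 18
Expected project duration μ = 18 days. Critical path: Task 1 → Task 4 → Task 6.

18 days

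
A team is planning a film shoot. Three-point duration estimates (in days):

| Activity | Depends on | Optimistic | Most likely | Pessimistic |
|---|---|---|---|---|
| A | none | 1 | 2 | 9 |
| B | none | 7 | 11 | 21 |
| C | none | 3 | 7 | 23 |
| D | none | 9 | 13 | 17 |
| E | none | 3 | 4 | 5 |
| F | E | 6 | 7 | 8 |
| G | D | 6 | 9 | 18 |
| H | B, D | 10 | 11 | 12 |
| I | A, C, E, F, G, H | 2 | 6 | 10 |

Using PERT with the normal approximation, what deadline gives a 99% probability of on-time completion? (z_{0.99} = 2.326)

34.5 days

te_A = (1 + 4·2 + 9)/6 = 18/6 = 3; σ²_A = ((9−1)/6)² = 1.778
te_B = (7 + 4·11 + 21)/6 = 72/6 = 12; σ²_B = ((21−7)/6)² = 5.444
te_C = (3 + 4·7 + 23)/6 = 54/6 = 9; σ²_C = ((23−3)/6)² = 11.111
te_D = (9 + 4·13 + 17)/6 = 78/6 = 13; σ²_D = ((17−9)/6)² = 1.778
te_E = (3 + 4·4 + 5)/6 = 24/6 = 4; σ²_E = ((5−3)/6)² = 0.111
te_F = (6 + 4·7 + 8)/6 = 42/6 = 7; σ²_F = ((8−6)/6)² = 0.111
te_G = (6 + 4·9 + 18)/6 = 60/6 = 10; σ²_G = ((18−6)/6)² = 4.000
te_H = (10 + 4·11 + 12)/6 = 66/6 = 11; σ²_H = ((12−10)/6)² = 0.111
te_I = (2 + 4·6 + 10)/6 = 36/6 = 6; σ²_I = ((10−2)/6)² = 1.778

Forward pass:
ES_A = 0; EF_A = 3
ES_B = 0; EF_B = 12
ES_C = 0; EF_C = 9
ES_D = 0; EF_D = 13
ES_E = 0; EF_E = 4
ES_F = 4; EF_F = 4+7 = 11
ES_G = 13; EF_G = 13+10 = 23
ES_H = max(EF_B=12, EF_D=13) = 13; EF_H = 13+11 = 24
ES_I = max(EF_A=3, EF_C=9, EF_E=4, EF_F=11, EF_G=23, EF_H=24) = 24; EF_I = 24+6 = 30
Expected project duration μ = 30 days. Critical path: D → H → I.

Variance along critical path = 1.778 + 0.111 + 1.778 = 3.667; σ = 1.915 days.
D = μ + z·σ = 30 + 2.326·1.915 = 34.5 days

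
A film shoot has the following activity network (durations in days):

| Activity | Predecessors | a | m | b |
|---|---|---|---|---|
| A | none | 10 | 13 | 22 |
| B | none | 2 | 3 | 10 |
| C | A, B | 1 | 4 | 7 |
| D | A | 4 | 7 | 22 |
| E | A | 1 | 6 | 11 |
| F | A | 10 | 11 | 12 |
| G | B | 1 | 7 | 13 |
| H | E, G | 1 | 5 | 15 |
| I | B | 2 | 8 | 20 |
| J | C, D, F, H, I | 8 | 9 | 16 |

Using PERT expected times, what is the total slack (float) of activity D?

3 days

te_A = (10 + 4·13 + 22)/6 = 84/6 = 14
te_B = (2 + 4·3 + 10)/6 = 24/6 = 4
te_C = (1 + 4·4 + 7)/6 = 24/6 = 4
te_D = (4 + 4·7 + 22)/6 = 54/6 = 9
te_E = (1 + 4·6 + 11)/6 = 36/6 = 6
te_F = (10 + 4·11 + 12)/6 = 66/6 = 11
te_G = (1 + 4·7 + 13)/6 = 42/6 = 7
te_H = (1 + 4·5 + 15)/6 = 36/6 = 6
te_I = (2 + 4·8 + 20)/6 = 54/6 = 9
te_J = (8 + 4·9 + 16)/6 = 60/6 = 10

Forward pass:
ES_A = 0; EF_A = 14
ES_B = 0; EF_B = 4
ES_C = max(EF_A=14, EF_B=4) = 14; EF_C = 14+4 = 18
ES_D = 14; EF_D = 14+9 = 23
ES_E = 14; EF_E = 14+6 = 20
ES_F = 14; EF_F = 14+11 = 25
ES_G = 4; EF_G = 4+7 = 11
ES_H = max(EF_E=20, EF_G=11) = 20; EF_H = 20+6 = 26
ES_I = 4; EF_I = 4+9 = 13
ES_J = max(EF_C=18, EF_D=23, EF_F=25, EF_H=26, EF_I=13) = 26; EF_J = 26+10 = 36
Expected project duration μ = 36 days. Critical path: A → E → H → J.

Backward pass:
LF_J = 36; LS_J = 36−10 = 26
LF_I = LS_J = 26; LS_I = 26−9 = 17
LF_H = LS_J = 26; LS_H = 26−6 = 20
LF_G = LS_H = 20; LS_G = 20−7 = 13
LF_F = LS_J = 26; LS_F = 26−11 = 15
LF_E = LS_H = 20; LS_E = 20−6 = 14
LF_D = LS_J = 26; LS_D = 26−9 = 17
LF_C = LS_J = 26; LS_C = 26−4 = 22
LF_B = min(LS_C=22, LS_G=13, LS_I=17) = 13; LS_B = 13−4 = 9
LF_A = min(LS_C=22, LS_D=17, LS_E=14, LS_F=15) = 14; LS_A = 14−14 = 0
Slack_D = LS_D − ES_D = 17 − 14 = 3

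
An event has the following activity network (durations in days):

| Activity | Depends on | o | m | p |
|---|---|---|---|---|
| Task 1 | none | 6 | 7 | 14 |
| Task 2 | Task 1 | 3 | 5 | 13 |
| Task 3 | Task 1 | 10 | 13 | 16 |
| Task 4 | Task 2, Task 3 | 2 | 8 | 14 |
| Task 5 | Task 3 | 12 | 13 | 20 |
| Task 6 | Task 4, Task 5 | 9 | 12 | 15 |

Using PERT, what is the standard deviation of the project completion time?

2.36 days

te_Task 1 = (6 + 4·7 + 14)/6 = 48/6 = 8; σ²_Task 1 = ((14−6)/6)² = 1.778
te_Task 2 = (3 + 4·5 + 13)/6 = 36/6 = 6; σ²_Task 2 = ((13−3)/6)² = 2.778
te_Task 3 = (10 + 4·13 + 16)/6 = 78/6 = 13; σ²_Task 3 = ((16−10)/6)² = 1.000
te_Task 4 = (2 + 4·8 + 14)/6 = 48/6 = 8; σ²_Task 4 = ((14−2)/6)² = 4.000
te_Task 5 = (12 + 4·13 + 20)/6 = 84/6 = 14; σ²_Task 5 = ((20−12)/6)² = 1.778
te_Task 6 = (9 + 4·12 + 15)/6 = 72/6 = 12; σ²_Task 6 = ((15−9)/6)² = 1.000

Forward pass:
ES_Task 1 = 0; EF_Task 1 = 8
ES_Task 2 = 8; EF_Task 2 = 8+6 = 14
ES_Task 3 = 8; EF_Task 3 = 8+13 = 21
ES_Task 4 = max(EF_Task 2=14, EF_Task 3=21) = 21; EF_Task 4 = 21+8 = 29
ES_Task 5 = 21; EF_Task 5 = 21+14 = 35
ES_Task 6 = max(EF_Task 4=29, EF_Task 5=35) = 35; EF_Task 6 = 35+12 = 47
Expected project duration μ = 47 days. Critical path: Task 1 → Task 3 → Task 5 → Task 6.

Variance along critical path = 1.778 + 1.000 + 1.778 + 1.000 = 5.556
σ = √5.556 = 2.357 days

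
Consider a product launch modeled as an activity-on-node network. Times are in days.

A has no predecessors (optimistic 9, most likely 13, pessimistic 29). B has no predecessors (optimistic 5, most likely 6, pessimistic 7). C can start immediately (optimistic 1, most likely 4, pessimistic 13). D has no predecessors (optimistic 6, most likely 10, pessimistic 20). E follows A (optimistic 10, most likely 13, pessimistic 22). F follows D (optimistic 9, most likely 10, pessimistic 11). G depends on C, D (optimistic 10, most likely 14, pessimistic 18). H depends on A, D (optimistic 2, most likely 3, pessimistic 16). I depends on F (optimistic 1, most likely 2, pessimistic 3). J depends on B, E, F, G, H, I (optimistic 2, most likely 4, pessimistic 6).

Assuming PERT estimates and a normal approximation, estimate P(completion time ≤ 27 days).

te_A = (9 + 4·13 + 29)/6 = 90/6 = 15; σ²_A = ((29−9)/6)² = 11.111
te_B = (5 + 4·6 + 7)/6 = 36/6 = 6; σ²_B = ((7−5)/6)² = 0.111
te_C = (1 + 4·4 + 13)/6 = 30/6 = 5; σ²_C = ((13−1)/6)² = 4.000
te_D = (6 + 4·10 + 20)/6 = 66/6 = 11; σ²_D = ((20−6)/6)² = 5.444
te_E = (10 + 4·13 + 22)/6 = 84/6 = 14; σ²_E = ((22−10)/6)² = 4.000
te_F = (9 + 4·10 + 11)/6 = 60/6 = 10; σ²_F = ((11−9)/6)² = 0.111
te_G = (10 + 4·14 + 18)/6 = 84/6 = 14; σ²_G = ((18−10)/6)² = 1.778
te_H = (2 + 4·3 + 16)/6 = 30/6 = 5; σ²_H = ((16−2)/6)² = 5.444
te_I = (1 + 4·2 + 3)/6 = 12/6 = 2; σ²_I = ((3−1)/6)² = 0.111
te_J = (2 + 4·4 + 6)/6 = 24/6 = 4; σ²_J = ((6−2)/6)² = 0.444

Forward pass:
ES_A = 0; EF_A = 15
ES_B = 0; EF_B = 6
ES_C = 0; EF_C = 5
ES_D = 0; EF_D = 11
ES_E = 15; EF_E = 15+14 = 29
ES_F = 11; EF_F = 11+10 = 21
ES_G = max(EF_C=5, EF_D=11) = 11; EF_G = 11+14 = 25
ES_H = max(EF_A=15, EF_D=11) = 15; EF_H = 15+5 = 20
ES_I = 21; EF_I = 21+2 = 23
ES_J = max(EF_B=6, EF_E=29, EF_F=21, EF_G=25, EF_H=20, EF_I=23) = 29; EF_J = 29+4 = 33
Expected project duration μ = 33 days. Critical path: A → E → J.

Variance along critical path = 11.111 + 4.000 + 0.444 = 15.556; σ = √15.556 = 3.944 days.
Z = (27 − 33) / 3.944 = -1.521
P(T ≤ 27) = Φ(-1.521) ≈ 0.064

0.064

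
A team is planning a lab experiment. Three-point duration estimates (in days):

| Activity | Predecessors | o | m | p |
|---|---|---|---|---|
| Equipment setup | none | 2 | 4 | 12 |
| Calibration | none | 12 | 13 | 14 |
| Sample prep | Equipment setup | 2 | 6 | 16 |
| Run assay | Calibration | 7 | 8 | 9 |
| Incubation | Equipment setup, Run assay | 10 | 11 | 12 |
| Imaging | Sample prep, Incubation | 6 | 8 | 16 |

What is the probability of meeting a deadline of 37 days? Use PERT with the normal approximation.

te_Equipment setup = (2 + 4·4 + 12)/6 = 30/6 = 5; σ²_Equipment setup = ((12−2)/6)² = 2.778
te_Calibration = (12 + 4·13 + 14)/6 = 78/6 = 13; σ²_Calibration = ((14−12)/6)² = 0.111
te_Sample prep = (2 + 4·6 + 16)/6 = 42/6 = 7; σ²_Sample prep = ((16−2)/6)² = 5.444
te_Run assay = (7 + 4·8 + 9)/6 = 48/6 = 8; σ²_Run assay = ((9−7)/6)² = 0.111
te_Incubation = (10 + 4·11 + 12)/6 = 66/6 = 11; σ²_Incubation = ((12−10)/6)² = 0.111
te_Imaging = (6 + 4·8 + 16)/6 = 54/6 = 9; σ²_Imaging = ((16−6)/6)² = 2.778

Forward pass:
ES_Equipment setup = 0; EF_Equipment setup = 5
ES_Calibration = 0; EF_Calibration = 13
ES_Sample prep = 5; EF_Sample prep = 5+7 = 12
ES_Run assay = 13; EF_Run assay = 13+8 = 21
ES_Incubation = max(EF_Equipment setup=5, EF_Run assay=21) = 21; EF_Incubation = 21+11 = 32
ES_Imaging = max(EF_Sample prep=12, EF_Incubation=32) = 32; EF_Imaging = 32+9 = 41
Expected project duration μ = 41 days. Critical path: Calibration → Run assay → Incubation → Imaging.

Variance along critical path = 0.111 + 0.111 + 0.111 + 2.778 = 3.111; σ = √3.111 = 1.764 days.
Z = (37 − 41) / 1.764 = -2.268
P(T ≤ 37) = Φ(-2.268) ≈ 0.012

0.012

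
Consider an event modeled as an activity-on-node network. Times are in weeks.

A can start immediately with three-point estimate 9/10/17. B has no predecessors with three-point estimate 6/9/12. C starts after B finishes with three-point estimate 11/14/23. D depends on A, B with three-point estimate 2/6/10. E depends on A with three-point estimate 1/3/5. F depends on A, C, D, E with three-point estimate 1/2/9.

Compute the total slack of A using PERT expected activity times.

7 weeks

te_A = (9 + 4·10 + 17)/6 = 66/6 = 11
te_B = (6 + 4·9 + 12)/6 = 54/6 = 9
te_C = (11 + 4·14 + 23)/6 = 90/6 = 15
te_D = (2 + 4·6 + 10)/6 = 36/6 = 6
te_E = (1 + 4·3 + 5)/6 = 18/6 = 3
te_F = (1 + 4·2 + 9)/6 = 18/6 = 3

Forward pass:
ES_A = 0; EF_A = 11
ES_B = 0; EF_B = 9
ES_C = 9; EF_C = 9+15 = 24
ES_D = max(EF_A=11, EF_B=9) = 11; EF_D = 11+6 = 17
ES_E = 11; EF_E = 11+3 = 14
ES_F = max(EF_A=11, EF_C=24, EF_D=17, EF_E=14) = 24; EF_F = 24+3 = 27
Expected project duration μ = 27 weeks. Critical path: B → C → F.

Backward pass:
LF_F = 27; LS_F = 27−3 = 24
LF_E = LS_F = 24; LS_E = 24−3 = 21
LF_D = LS_F = 24; LS_D = 24−6 = 18
LF_C = LS_F = 24; LS_C = 24−15 = 9
LF_B = min(LS_C=9, LS_D=18) = 9; LS_B = 9−9 = 0
LF_A = min(LS_D=18, LS_E=21, LS_F=24) = 18; LS_A = 18−11 = 7
Slack_A = LS_A − ES_A = 7 − 0 = 7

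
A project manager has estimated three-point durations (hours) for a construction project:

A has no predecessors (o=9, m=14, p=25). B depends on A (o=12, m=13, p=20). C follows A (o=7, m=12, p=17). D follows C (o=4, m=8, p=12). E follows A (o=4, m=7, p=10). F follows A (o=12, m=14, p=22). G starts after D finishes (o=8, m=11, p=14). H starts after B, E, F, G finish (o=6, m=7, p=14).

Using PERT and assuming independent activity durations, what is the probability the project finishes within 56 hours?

te_A = (9 + 4·14 + 25)/6 = 90/6 = 15; σ²_A = ((25−9)/6)² = 7.111
te_B = (12 + 4·13 + 20)/6 = 84/6 = 14; σ²_B = ((20−12)/6)² = 1.778
te_C = (7 + 4·12 + 17)/6 = 72/6 = 12; σ²_C = ((17−7)/6)² = 2.778
te_D = (4 + 4·8 + 12)/6 = 48/6 = 8; σ²_D = ((12−4)/6)² = 1.778
te_E = (4 + 4·7 + 10)/6 = 42/6 = 7; σ²_E = ((10−4)/6)² = 1.000
te_F = (12 + 4·14 + 22)/6 = 90/6 = 15; σ²_F = ((22−12)/6)² = 2.778
te_G = (8 + 4·11 + 14)/6 = 66/6 = 11; σ²_G = ((14−8)/6)² = 1.000
te_H = (6 + 4·7 + 14)/6 = 48/6 = 8; σ²_H = ((14−6)/6)² = 1.778

Forward pass:
ES_A = 0; EF_A = 15
ES_B = 15; EF_B = 15+14 = 29
ES_C = 15; EF_C = 15+12 = 27
ES_D = 27; EF_D = 27+8 = 35
ES_E = 15; EF_E = 15+7 = 22
ES_F = 15; EF_F = 15+15 = 30
ES_G = 35; EF_G = 35+11 = 46
ES_H = max(EF_B=29, EF_E=22, EF_F=30, EF_G=46) = 46; EF_H = 46+8 = 54
Expected project duration μ = 54 hours. Critical path: A → C → D → G → H.

Variance along critical path = 7.111 + 2.778 + 1.778 + 1.000 + 1.778 = 14.444; σ = √14.444 = 3.801 hours.
Z = (56 − 54) / 3.801 = 0.526
P(T ≤ 56) = Φ(0.526) ≈ 0.701

0.701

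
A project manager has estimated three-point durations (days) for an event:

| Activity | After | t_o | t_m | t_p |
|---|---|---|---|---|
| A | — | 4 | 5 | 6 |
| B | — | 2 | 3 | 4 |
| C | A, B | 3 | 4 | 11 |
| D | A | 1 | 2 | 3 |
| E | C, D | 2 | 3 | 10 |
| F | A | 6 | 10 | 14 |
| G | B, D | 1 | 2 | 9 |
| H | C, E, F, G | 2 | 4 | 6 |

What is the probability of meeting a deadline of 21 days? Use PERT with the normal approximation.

te_A = (4 + 4·5 + 6)/6 = 30/6 = 5; σ²_A = ((6−4)/6)² = 0.111
te_B = (2 + 4·3 + 4)/6 = 18/6 = 3; σ²_B = ((4−2)/6)² = 0.111
te_C = (3 + 4·4 + 11)/6 = 30/6 = 5; σ²_C = ((11−3)/6)² = 1.778
te_D = (1 + 4·2 + 3)/6 = 12/6 = 2; σ²_D = ((3−1)/6)² = 0.111
te_E = (2 + 4·3 + 10)/6 = 24/6 = 4; σ²_E = ((10−2)/6)² = 1.778
te_F = (6 + 4·10 + 14)/6 = 60/6 = 10; σ²_F = ((14−6)/6)² = 1.778
te_G = (1 + 4·2 + 9)/6 = 18/6 = 3; σ²_G = ((9−1)/6)² = 1.778
te_H = (2 + 4·4 + 6)/6 = 24/6 = 4; σ²_H = ((6−2)/6)² = 0.444

Forward pass:
ES_A = 0; EF_A = 5
ES_B = 0; EF_B = 3
ES_C = max(EF_A=5, EF_B=3) = 5; EF_C = 5+5 = 10
ES_D = 5; EF_D = 5+2 = 7
ES_E = max(EF_C=10, EF_D=7) = 10; EF_E = 10+4 = 14
ES_F = 5; EF_F = 5+10 = 15
ES_G = max(EF_B=3, EF_D=7) = 7; EF_G = 7+3 = 10
ES_H = max(EF_C=10, EF_E=14, EF_F=15, EF_G=10) = 15; EF_H = 15+4 = 19
Expected project duration μ = 19 days. Critical path: A → F → H.

Variance along critical path = 0.111 + 1.778 + 0.444 = 2.333; σ = √2.333 = 1.528 days.
Z = (21 − 19) / 1.528 = 1.309
P(T ≤ 21) = Φ(1.309) ≈ 0.905

0.905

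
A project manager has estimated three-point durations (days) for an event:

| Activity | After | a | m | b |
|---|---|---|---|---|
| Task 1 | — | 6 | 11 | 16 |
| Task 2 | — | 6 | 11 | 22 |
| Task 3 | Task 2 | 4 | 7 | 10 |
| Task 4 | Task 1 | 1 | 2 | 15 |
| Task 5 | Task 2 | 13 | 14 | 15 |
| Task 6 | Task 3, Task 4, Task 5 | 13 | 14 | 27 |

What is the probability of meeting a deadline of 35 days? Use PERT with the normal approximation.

te_Task 1 = (6 + 4·11 + 16)/6 = 66/6 = 11; σ²_Task 1 = ((16−6)/6)² = 2.778
te_Task 2 = (6 + 4·11 + 22)/6 = 72/6 = 12; σ²_Task 2 = ((22−6)/6)² = 7.111
te_Task 3 = (4 + 4·7 + 10)/6 = 42/6 = 7; σ²_Task 3 = ((10−4)/6)² = 1.000
te_Task 4 = (1 + 4·2 + 15)/6 = 24/6 = 4; σ²_Task 4 = ((15−1)/6)² = 5.444
te_Task 5 = (13 + 4·14 + 15)/6 = 84/6 = 14; σ²_Task 5 = ((15−13)/6)² = 0.111
te_Task 6 = (13 + 4·14 + 27)/6 = 96/6 = 16; σ²_Task 6 = ((27−13)/6)² = 5.444

Forward pass:
ES_Task 1 = 0; EF_Task 1 = 11
ES_Task 2 = 0; EF_Task 2 = 12
ES_Task 3 = 12; EF_Task 3 = 12+7 = 19
ES_Task 4 = 11; EF_Task 4 = 11+4 = 15
ES_Task 5 = 12; EF_Task 5 = 12+14 = 26
ES_Task 6 = max(EF_Task 3=19, EF_Task 4=15, EF_Task 5=26) = 26; EF_Task 6 = 26+16 = 42
Expected project duration μ = 42 days. Critical path: Task 2 → Task 5 → Task 6.

Variance along critical path = 7.111 + 0.111 + 5.444 = 12.667; σ = √12.667 = 3.559 days.
Z = (35 − 42) / 3.559 = -1.967
P(T ≤ 35) = Φ(-1.967) ≈ 0.025

0.025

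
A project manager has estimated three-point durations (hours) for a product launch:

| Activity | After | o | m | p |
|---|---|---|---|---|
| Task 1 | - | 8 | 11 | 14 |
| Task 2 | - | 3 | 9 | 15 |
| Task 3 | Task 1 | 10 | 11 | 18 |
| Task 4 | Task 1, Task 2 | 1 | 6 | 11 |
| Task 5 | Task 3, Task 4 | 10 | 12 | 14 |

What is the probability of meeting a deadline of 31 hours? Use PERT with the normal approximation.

0.013

te_Task 1 = (8 + 4·11 + 14)/6 = 66/6 = 11; σ²_Task 1 = ((14−8)/6)² = 1.000
te_Task 2 = (3 + 4·9 + 15)/6 = 54/6 = 9; σ²_Task 2 = ((15−3)/6)² = 4.000
te_Task 3 = (10 + 4·11 + 18)/6 = 72/6 = 12; σ²_Task 3 = ((18−10)/6)² = 1.778
te_Task 4 = (1 + 4·6 + 11)/6 = 36/6 = 6; σ²_Task 4 = ((11−1)/6)² = 2.778
te_Task 5 = (10 + 4·12 + 14)/6 = 72/6 = 12; σ²_Task 5 = ((14−10)/6)² = 0.444

Forward pass:
ES_Task 1 = 0; EF_Task 1 = 11
ES_Task 2 = 0; EF_Task 2 = 9
ES_Task 3 = 11; EF_Task 3 = 11+12 = 23
ES_Task 4 = max(EF_Task 1=11, EF_Task 2=9) = 11; EF_Task 4 = 11+6 = 17
ES_Task 5 = max(EF_Task 3=23, EF_Task 4=17) = 23; EF_Task 5 = 23+12 = 35
Expected project duration μ = 35 hours. Critical path: Task 1 → Task 3 → Task 5.

Variance along critical path = 1.000 + 1.778 + 0.444 = 3.222; σ = √3.222 = 1.795 hours.
Z = (31 − 35) / 1.795 = -2.228
P(T ≤ 31) = Φ(-2.228) ≈ 0.013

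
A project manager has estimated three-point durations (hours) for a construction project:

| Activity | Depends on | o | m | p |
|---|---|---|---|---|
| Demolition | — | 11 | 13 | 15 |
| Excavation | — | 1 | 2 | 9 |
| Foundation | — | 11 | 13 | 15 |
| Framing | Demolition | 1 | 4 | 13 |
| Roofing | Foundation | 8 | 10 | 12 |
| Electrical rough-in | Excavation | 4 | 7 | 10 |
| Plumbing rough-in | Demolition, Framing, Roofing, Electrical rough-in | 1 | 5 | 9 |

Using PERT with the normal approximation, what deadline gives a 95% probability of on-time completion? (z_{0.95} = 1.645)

30.7 hours

te_Demolition = (11 + 4·13 + 15)/6 = 78/6 = 13; σ²_Demolition = ((15−11)/6)² = 0.444
te_Excavation = (1 + 4·2 + 9)/6 = 18/6 = 3; σ²_Excavation = ((9−1)/6)² = 1.778
te_Foundation = (11 + 4·13 + 15)/6 = 78/6 = 13; σ²_Foundation = ((15−11)/6)² = 0.444
te_Framing = (1 + 4·4 + 13)/6 = 30/6 = 5; σ²_Framing = ((13−1)/6)² = 4.000
te_Roofing = (8 + 4·10 + 12)/6 = 60/6 = 10; σ²_Roofing = ((12−8)/6)² = 0.444
te_Electrical rough-in = (4 + 4·7 + 10)/6 = 42/6 = 7; σ²_Electrical rough-in = ((10−4)/6)² = 1.000
te_Plumbing rough-in = (1 + 4·5 + 9)/6 = 30/6 = 5; σ²_Plumbing rough-in = ((9−1)/6)² = 1.778

Forward pass:
ES_Demolition = 0; EF_Demolition = 13
ES_Excavation = 0; EF_Excavation = 3
ES_Foundation = 0; EF_Foundation = 13
ES_Framing = 13; EF_Framing = 13+5 = 18
ES_Roofing = 13; EF_Roofing = 13+10 = 23
ES_Electrical rough-in = 3; EF_Electrical rough-in = 3+7 = 10
ES_Plumbing rough-in = max(EF_Demolition=13, EF_Framing=18, EF_Roofing=23, EF_Electrical rough-in=10) = 23; EF_Plumbing rough-in = 23+5 = 28
Expected project duration μ = 28 hours. Critical path: Foundation → Roofing → Plumbing rough-in.

Variance along critical path = 0.444 + 0.444 + 1.778 = 2.667; σ = 1.633 hours.
D = μ + z·σ = 28 + 1.645·1.633 = 30.7 hours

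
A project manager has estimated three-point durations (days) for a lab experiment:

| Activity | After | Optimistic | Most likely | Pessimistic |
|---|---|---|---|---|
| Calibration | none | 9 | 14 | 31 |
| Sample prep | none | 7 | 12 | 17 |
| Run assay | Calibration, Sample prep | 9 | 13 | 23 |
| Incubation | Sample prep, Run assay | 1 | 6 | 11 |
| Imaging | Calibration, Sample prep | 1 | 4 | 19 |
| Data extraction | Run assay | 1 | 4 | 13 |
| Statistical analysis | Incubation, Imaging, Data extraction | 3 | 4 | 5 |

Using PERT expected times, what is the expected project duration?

40 days

te_Calibration = (9 + 4·14 + 31)/6 = 96/6 = 16
te_Sample prep = (7 + 4·12 + 17)/6 = 72/6 = 12
te_Run assay = (9 + 4·13 + 23)/6 = 84/6 = 14
te_Incubation = (1 + 4·6 + 11)/6 = 36/6 = 6
te_Imaging = (1 + 4·4 + 19)/6 = 36/6 = 6
te_Data extraction = (1 + 4·4 + 13)/6 = 30/6 = 5
te_Statistical analysis = (3 + 4·4 + 5)/6 = 24/6 = 4

Forward pass:
ES_Calibration = 0; EF_Calibration = 16
ES_Sample prep = 0; EF_Sample prep = 12
ES_Run assay = max(EF_Calibration=16, EF_Sample prep=12) = 16; EF_Run assay = 16+14 = 30
ES_Incubation = max(EF_Sample prep=12, EF_Run assay=30) = 30; EF_Incubation = 30+6 = 36
ES_Imaging = max(EF_Calibration=16, EF_Sample prep=12) = 16; EF_Imaging = 16+6 = 22
ES_Data extraction = 30; EF_Data extraction = 30+5 = 35
ES_Statistical analysis = max(EF_Incubation=36, EF_Imaging=22, EF_Data extraction=35) = 36; EF_Statistical analysis = 36+4 = 40
Expected project duration μ = 40 days. Critical path: Calibration → Run assay → Incubation → Statistical analysis.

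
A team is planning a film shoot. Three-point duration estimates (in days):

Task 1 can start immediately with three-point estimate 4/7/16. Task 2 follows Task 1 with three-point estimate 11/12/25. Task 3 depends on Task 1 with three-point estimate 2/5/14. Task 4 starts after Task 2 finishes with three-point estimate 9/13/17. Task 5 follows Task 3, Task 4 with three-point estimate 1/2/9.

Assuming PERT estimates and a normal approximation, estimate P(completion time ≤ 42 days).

te_Task 1 = (4 + 4·7 + 16)/6 = 48/6 = 8; σ²_Task 1 = ((16−4)/6)² = 4.000
te_Task 2 = (11 + 4·12 + 25)/6 = 84/6 = 14; σ²_Task 2 = ((25−11)/6)² = 5.444
te_Task 3 = (2 + 4·5 + 14)/6 = 36/6 = 6; σ²_Task 3 = ((14−2)/6)² = 4.000
te_Task 4 = (9 + 4·13 + 17)/6 = 78/6 = 13; σ²_Task 4 = ((17−9)/6)² = 1.778
te_Task 5 = (1 + 4·2 + 9)/6 = 18/6 = 3; σ²_Task 5 = ((9−1)/6)² = 1.778

Forward pass:
ES_Task 1 = 0; EF_Task 1 = 8
ES_Task 2 = 8; EF_Task 2 = 8+14 = 22
ES_Task 3 = 8; EF_Task 3 = 8+6 = 14
ES_Task 4 = 22; EF_Task 4 = 22+13 = 35
ES_Task 5 = max(EF_Task 3=14, EF_Task 4=35) = 35; EF_Task 5 = 35+3 = 38
Expected project duration μ = 38 days. Critical path: Task 1 → Task 2 → Task 4 → Task 5.

Variance along critical path = 4.000 + 5.444 + 1.778 + 1.778 = 13.000; σ = √13.000 = 3.606 days.
Z = (42 − 38) / 3.606 = 1.109
P(T ≤ 42) = Φ(1.109) ≈ 0.866

0.866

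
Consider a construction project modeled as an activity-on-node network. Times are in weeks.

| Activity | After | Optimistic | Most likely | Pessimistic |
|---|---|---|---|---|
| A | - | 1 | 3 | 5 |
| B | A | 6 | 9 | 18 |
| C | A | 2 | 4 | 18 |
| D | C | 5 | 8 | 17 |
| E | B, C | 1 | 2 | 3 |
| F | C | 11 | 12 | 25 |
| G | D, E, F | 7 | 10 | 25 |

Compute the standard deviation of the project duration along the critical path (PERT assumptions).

4.69 weeks

te_A = (1 + 4·3 + 5)/6 = 18/6 = 3; σ²_A = ((5−1)/6)² = 0.444
te_B = (6 + 4·9 + 18)/6 = 60/6 = 10; σ²_B = ((18−6)/6)² = 4.000
te_C = (2 + 4·4 + 18)/6 = 36/6 = 6; σ²_C = ((18−2)/6)² = 7.111
te_D = (5 + 4·8 + 17)/6 = 54/6 = 9; σ²_D = ((17−5)/6)² = 4.000
te_E = (1 + 4·2 + 3)/6 = 12/6 = 2; σ²_E = ((3−1)/6)² = 0.111
te_F = (11 + 4·12 + 25)/6 = 84/6 = 14; σ²_F = ((25−11)/6)² = 5.444
te_G = (7 + 4·10 + 25)/6 = 72/6 = 12; σ²_G = ((25−7)/6)² = 9.000

Forward pass:
ES_A = 0; EF_A = 3
ES_B = 3; EF_B = 3+10 = 13
ES_C = 3; EF_C = 3+6 = 9
ES_D = 9; EF_D = 9+9 = 18
ES_E = max(EF_B=13, EF_C=9) = 13; EF_E = 13+2 = 15
ES_F = 9; EF_F = 9+14 = 23
ES_G = max(EF_D=18, EF_E=15, EF_F=23) = 23; EF_G = 23+12 = 35
Expected project duration μ = 35 weeks. Critical path: A → C → F → G.

Variance along critical path = 0.444 + 7.111 + 5.444 + 9.000 = 22.000
σ = √22.000 = 4.690 weeks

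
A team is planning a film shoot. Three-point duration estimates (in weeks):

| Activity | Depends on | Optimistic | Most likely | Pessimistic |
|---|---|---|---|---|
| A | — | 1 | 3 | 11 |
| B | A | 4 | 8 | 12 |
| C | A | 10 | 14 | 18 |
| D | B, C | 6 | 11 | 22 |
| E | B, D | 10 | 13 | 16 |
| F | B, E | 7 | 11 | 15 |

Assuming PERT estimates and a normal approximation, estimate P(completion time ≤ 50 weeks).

te_A = (1 + 4·3 + 11)/6 = 24/6 = 4; σ²_A = ((11−1)/6)² = 2.778
te_B = (4 + 4·8 + 12)/6 = 48/6 = 8; σ²_B = ((12−4)/6)² = 1.778
te_C = (10 + 4·14 + 18)/6 = 84/6 = 14; σ²_C = ((18−10)/6)² = 1.778
te_D = (6 + 4·11 + 22)/6 = 72/6 = 12; σ²_D = ((22−6)/6)² = 7.111
te_E = (10 + 4·13 + 16)/6 = 78/6 = 13; σ²_E = ((16−10)/6)² = 1.000
te_F = (7 + 4·11 + 15)/6 = 66/6 = 11; σ²_F = ((15−7)/6)² = 1.778

Forward pass:
ES_A = 0; EF_A = 4
ES_B = 4; EF_B = 4+8 = 12
ES_C = 4; EF_C = 4+14 = 18
ES_D = max(EF_B=12, EF_C=18) = 18; EF_D = 18+12 = 30
ES_E = max(EF_B=12, EF_D=30) = 30; EF_E = 30+13 = 43
ES_F = max(EF_B=12, EF_E=43) = 43; EF_F = 43+11 = 54
Expected project duration μ = 54 weeks. Critical path: A → C → D → E → F.

Variance along critical path = 2.778 + 1.778 + 7.111 + 1.000 + 1.778 = 14.444; σ = √14.444 = 3.801 weeks.
Z = (50 − 54) / 3.801 = -1.052
P(T ≤ 50) = Φ(-1.052) ≈ 0.146

0.146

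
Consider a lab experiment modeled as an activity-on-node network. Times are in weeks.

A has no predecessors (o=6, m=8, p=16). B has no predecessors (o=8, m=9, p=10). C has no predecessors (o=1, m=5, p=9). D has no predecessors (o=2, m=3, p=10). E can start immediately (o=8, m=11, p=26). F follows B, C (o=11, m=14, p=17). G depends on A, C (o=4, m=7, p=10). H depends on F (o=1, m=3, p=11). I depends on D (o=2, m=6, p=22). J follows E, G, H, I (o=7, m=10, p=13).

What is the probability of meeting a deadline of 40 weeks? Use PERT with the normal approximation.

0.913

te_A = (6 + 4·8 + 16)/6 = 54/6 = 9; σ²_A = ((16−6)/6)² = 2.778
te_B = (8 + 4·9 + 10)/6 = 54/6 = 9; σ²_B = ((10−8)/6)² = 0.111
te_C = (1 + 4·5 + 9)/6 = 30/6 = 5; σ²_C = ((9−1)/6)² = 1.778
te_D = (2 + 4·3 + 10)/6 = 24/6 = 4; σ²_D = ((10−2)/6)² = 1.778
te_E = (8 + 4·11 + 26)/6 = 78/6 = 13; σ²_E = ((26−8)/6)² = 9.000
te_F = (11 + 4·14 + 17)/6 = 84/6 = 14; σ²_F = ((17−11)/6)² = 1.000
te_G = (4 + 4·7 + 10)/6 = 42/6 = 7; σ²_G = ((10−4)/6)² = 1.000
te_H = (1 + 4·3 + 11)/6 = 24/6 = 4; σ²_H = ((11−1)/6)² = 2.778
te_I = (2 + 4·6 + 22)/6 = 48/6 = 8; σ²_I = ((22−2)/6)² = 11.111
te_J = (7 + 4·10 + 13)/6 = 60/6 = 10; σ²_J = ((13−7)/6)² = 1.000

Forward pass:
ES_A = 0; EF_A = 9
ES_B = 0; EF_B = 9
ES_C = 0; EF_C = 5
ES_D = 0; EF_D = 4
ES_E = 0; EF_E = 13
ES_F = max(EF_B=9, EF_C=5) = 9; EF_F = 9+14 = 23
ES_G = max(EF_A=9, EF_C=5) = 9; EF_G = 9+7 = 16
ES_H = 23; EF_H = 23+4 = 27
ES_I = 4; EF_I = 4+8 = 12
ES_J = max(EF_E=13, EF_G=16, EF_H=27, EF_I=12) = 27; EF_J = 27+10 = 37
Expected project duration μ = 37 weeks. Critical path: B → F → H → J.

Variance along critical path = 0.111 + 1.000 + 2.778 + 1.000 = 4.889; σ = √4.889 = 2.211 weeks.
Z = (40 − 37) / 2.211 = 1.357
P(T ≤ 40) = Φ(1.357) ≈ 0.913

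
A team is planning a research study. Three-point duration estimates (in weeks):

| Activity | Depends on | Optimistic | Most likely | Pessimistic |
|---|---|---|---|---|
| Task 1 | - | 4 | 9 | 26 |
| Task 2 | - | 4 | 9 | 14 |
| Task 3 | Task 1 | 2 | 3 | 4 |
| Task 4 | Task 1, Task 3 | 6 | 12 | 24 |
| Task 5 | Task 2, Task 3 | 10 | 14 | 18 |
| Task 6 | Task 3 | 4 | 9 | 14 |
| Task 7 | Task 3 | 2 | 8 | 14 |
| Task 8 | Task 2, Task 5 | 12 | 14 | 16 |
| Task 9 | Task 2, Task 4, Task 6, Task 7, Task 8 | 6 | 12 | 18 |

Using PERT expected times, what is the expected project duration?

54 weeks

te_Task 1 = (4 + 4·9 + 26)/6 = 66/6 = 11
te_Task 2 = (4 + 4·9 + 14)/6 = 54/6 = 9
te_Task 3 = (2 + 4·3 + 4)/6 = 18/6 = 3
te_Task 4 = (6 + 4·12 + 24)/6 = 78/6 = 13
te_Task 5 = (10 + 4·14 + 18)/6 = 84/6 = 14
te_Task 6 = (4 + 4·9 + 14)/6 = 54/6 = 9
te_Task 7 = (2 + 4·8 + 14)/6 = 48/6 = 8
te_Task 8 = (12 + 4·14 + 16)/6 = 84/6 = 14
te_Task 9 = (6 + 4·12 + 18)/6 = 72/6 = 12

Forward pass:
ES_Task 1 = 0; EF_Task 1 = 11
ES_Task 2 = 0; EF_Task 2 = 9
ES_Task 3 = 11; EF_Task 3 = 11+3 = 14
ES_Task 4 = max(EF_Task 1=11, EF_Task 3=14) = 14; EF_Task 4 = 14+13 = 27
ES_Task 5 = max(EF_Task 2=9, EF_Task 3=14) = 14; EF_Task 5 = 14+14 = 28
ES_Task 6 = 14; EF_Task 6 = 14+9 = 23
ES_Task 7 = 14; EF_Task 7 = 14+8 = 22
ES_Task 8 = max(EF_Task 2=9, EF_Task 5=28) = 28; EF_Task 8 = 28+14 = 42
ES_Task 9 = max(EF_Task 2=9, EF_Task 4=27, EF_Task 6=23, EF_Task 7=22, EF_Task 8=42) = 42; EF_Task 9 = 42+12 = 54
Expected project duration μ = 54 weeks. Critical path: Task 1 → Task 3 → Task 5 → Task 8 → Task 9.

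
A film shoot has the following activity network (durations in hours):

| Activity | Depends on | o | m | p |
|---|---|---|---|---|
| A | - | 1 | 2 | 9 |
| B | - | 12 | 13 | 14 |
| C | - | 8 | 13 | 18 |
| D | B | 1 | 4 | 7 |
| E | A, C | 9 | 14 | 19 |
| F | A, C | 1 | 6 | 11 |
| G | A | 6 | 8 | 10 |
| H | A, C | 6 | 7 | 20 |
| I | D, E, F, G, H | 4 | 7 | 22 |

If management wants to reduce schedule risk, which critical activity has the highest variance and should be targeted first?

I

te_A = (1 + 4·2 + 9)/6 = 18/6 = 3; σ²_A = ((9−1)/6)² = 1.778
te_B = (12 + 4·13 + 14)/6 = 78/6 = 13; σ²_B = ((14−12)/6)² = 0.111
te_C = (8 + 4·13 + 18)/6 = 78/6 = 13; σ²_C = ((18−8)/6)² = 2.778
te_D = (1 + 4·4 + 7)/6 = 24/6 = 4; σ²_D = ((7−1)/6)² = 1.000
te_E = (9 + 4·14 + 19)/6 = 84/6 = 14; σ²_E = ((19−9)/6)² = 2.778
te_F = (1 + 4·6 + 11)/6 = 36/6 = 6; σ²_F = ((11−1)/6)² = 2.778
te_G = (6 + 4·8 + 10)/6 = 48/6 = 8; σ²_G = ((10−6)/6)² = 0.444
te_H = (6 + 4·7 + 20)/6 = 54/6 = 9; σ²_H = ((20−6)/6)² = 5.444
te_I = (4 + 4·7 + 22)/6 = 54/6 = 9; σ²_I = ((22−4)/6)² = 9.000

Forward pass:
ES_A = 0; EF_A = 3
ES_B = 0; EF_B = 13
ES_C = 0; EF_C = 13
ES_D = 13; EF_D = 13+4 = 17
ES_E = max(EF_A=3, EF_C=13) = 13; EF_E = 13+14 = 27
ES_F = max(EF_A=3, EF_C=13) = 13; EF_F = 13+6 = 19
ES_G = 3; EF_G = 3+8 = 11
ES_H = max(EF_A=3, EF_C=13) = 13; EF_H = 13+9 = 22
ES_I = max(EF_D=17, EF_E=27, EF_F=19, EF_G=11, EF_H=22) = 27; EF_I = 27+9 = 36
Expected project duration μ = 36 hours. Critical path: C → E → I.

Variances on critical path: σ²_C=2.778, σ²_E=2.778, σ²_I=9.000.
Largest is σ²_I = 9.000.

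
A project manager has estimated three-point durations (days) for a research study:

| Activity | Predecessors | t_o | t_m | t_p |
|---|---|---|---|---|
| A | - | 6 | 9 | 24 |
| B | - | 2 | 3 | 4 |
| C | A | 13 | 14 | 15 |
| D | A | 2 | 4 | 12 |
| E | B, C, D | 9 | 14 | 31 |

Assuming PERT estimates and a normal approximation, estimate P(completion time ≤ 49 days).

te_A = (6 + 4·9 + 24)/6 = 66/6 = 11; σ²_A = ((24−6)/6)² = 9.000
te_B = (2 + 4·3 + 4)/6 = 18/6 = 3; σ²_B = ((4−2)/6)² = 0.111
te_C = (13 + 4·14 + 15)/6 = 84/6 = 14; σ²_C = ((15−13)/6)² = 0.111
te_D = (2 + 4·4 + 12)/6 = 30/6 = 5; σ²_D = ((12−2)/6)² = 2.778
te_E = (9 + 4·14 + 31)/6 = 96/6 = 16; σ²_E = ((31−9)/6)² = 13.444

Forward pass:
ES_A = 0; EF_A = 11
ES_B = 0; EF_B = 3
ES_C = 11; EF_C = 11+14 = 25
ES_D = 11; EF_D = 11+5 = 16
ES_E = max(EF_B=3, EF_C=25, EF_D=16) = 25; EF_E = 25+16 = 41
Expected project duration μ = 41 days. Critical path: A → C → E.

Variance along critical path = 9.000 + 0.111 + 13.444 = 22.556; σ = √22.556 = 4.749 days.
Z = (49 − 41) / 4.749 = 1.684
P(T ≤ 49) = Φ(1.684) ≈ 0.954

0.954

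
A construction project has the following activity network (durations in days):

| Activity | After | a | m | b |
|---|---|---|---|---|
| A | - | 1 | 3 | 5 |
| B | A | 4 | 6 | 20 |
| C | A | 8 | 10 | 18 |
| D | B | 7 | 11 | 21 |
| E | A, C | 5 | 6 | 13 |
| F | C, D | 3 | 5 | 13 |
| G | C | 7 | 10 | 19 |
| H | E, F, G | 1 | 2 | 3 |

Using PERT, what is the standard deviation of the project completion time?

te_A = (1 + 4·3 + 5)/6 = 18/6 = 3; σ²_A = ((5−1)/6)² = 0.444
te_B = (4 + 4·6 + 20)/6 = 48/6 = 8; σ²_B = ((20−4)/6)² = 7.111
te_C = (8 + 4·10 + 18)/6 = 66/6 = 11; σ²_C = ((18−8)/6)² = 2.778
te_D = (7 + 4·11 + 21)/6 = 72/6 = 12; σ²_D = ((21−7)/6)² = 5.444
te_E = (5 + 4·6 + 13)/6 = 42/6 = 7; σ²_E = ((13−5)/6)² = 1.778
te_F = (3 + 4·5 + 13)/6 = 36/6 = 6; σ²_F = ((13−3)/6)² = 2.778
te_G = (7 + 4·10 + 19)/6 = 66/6 = 11; σ²_G = ((19−7)/6)² = 4.000
te_H = (1 + 4·2 + 3)/6 = 12/6 = 2; σ²_H = ((3−1)/6)² = 0.111

Forward pass:
ES_A = 0; EF_A = 3
ES_B = 3; EF_B = 3+8 = 11
ES_C = 3; EF_C = 3+11 = 14
ES_D = 11; EF_D = 11+12 = 23
ES_E = max(EF_A=3, EF_C=14) = 14; EF_E = 14+7 = 21
ES_F = max(EF_C=14, EF_D=23) = 23; EF_F = 23+6 = 29
ES_G = 14; EF_G = 14+11 = 25
ES_H = max(EF_E=21, EF_F=29, EF_G=25) = 29; EF_H = 29+2 = 31
Expected project duration μ = 31 days. Critical path: A → B → D → F → H.

Variance along critical path = 0.444 + 7.111 + 5.444 + 2.778 + 0.111 = 15.889
σ = √15.889 = 3.986 days

3.99 days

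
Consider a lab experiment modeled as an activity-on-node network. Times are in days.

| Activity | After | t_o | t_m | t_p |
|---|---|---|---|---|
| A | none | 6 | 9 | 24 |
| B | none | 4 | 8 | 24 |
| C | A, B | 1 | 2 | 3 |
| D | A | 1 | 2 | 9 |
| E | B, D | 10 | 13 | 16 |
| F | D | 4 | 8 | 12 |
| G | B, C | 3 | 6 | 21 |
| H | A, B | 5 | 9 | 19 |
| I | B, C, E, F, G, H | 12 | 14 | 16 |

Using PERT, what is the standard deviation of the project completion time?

te_A = (6 + 4·9 + 24)/6 = 66/6 = 11; σ²_A = ((24−6)/6)² = 9.000
te_B = (4 + 4·8 + 24)/6 = 60/6 = 10; σ²_B = ((24−4)/6)² = 11.111
te_C = (1 + 4·2 + 3)/6 = 12/6 = 2; σ²_C = ((3−1)/6)² = 0.111
te_D = (1 + 4·2 + 9)/6 = 18/6 = 3; σ²_D = ((9−1)/6)² = 1.778
te_E = (10 + 4·13 + 16)/6 = 78/6 = 13; σ²_E = ((16−10)/6)² = 1.000
te_F = (4 + 4·8 + 12)/6 = 48/6 = 8; σ²_F = ((12−4)/6)² = 1.778
te_G = (3 + 4·6 + 21)/6 = 48/6 = 8; σ²_G = ((21−3)/6)² = 9.000
te_H = (5 + 4·9 + 19)/6 = 60/6 = 10; σ²_H = ((19−5)/6)² = 5.444
te_I = (12 + 4·14 + 16)/6 = 84/6 = 14; σ²_I = ((16−12)/6)² = 0.444

Forward pass:
ES_A = 0; EF_A = 11
ES_B = 0; EF_B = 10
ES_C = max(EF_A=11, EF_B=10) = 11; EF_C = 11+2 = 13
ES_D = 11; EF_D = 11+3 = 14
ES_E = max(EF_B=10, EF_D=14) = 14; EF_E = 14+13 = 27
ES_F = 14; EF_F = 14+8 = 22
ES_G = max(EF_B=10, EF_C=13) = 13; EF_G = 13+8 = 21
ES_H = max(EF_A=11, EF_B=10) = 11; EF_H = 11+10 = 21
ES_I = max(EF_B=10, EF_C=13, EF_E=27, EF_F=22, EF_G=21, EF_H=21) = 27; EF_I = 27+14 = 41
Expected project duration μ = 41 days. Critical path: A → D → E → I.

Variance along critical path = 9.000 + 1.778 + 1.000 + 0.444 = 12.222
σ = √12.222 = 3.496 days

3.50 days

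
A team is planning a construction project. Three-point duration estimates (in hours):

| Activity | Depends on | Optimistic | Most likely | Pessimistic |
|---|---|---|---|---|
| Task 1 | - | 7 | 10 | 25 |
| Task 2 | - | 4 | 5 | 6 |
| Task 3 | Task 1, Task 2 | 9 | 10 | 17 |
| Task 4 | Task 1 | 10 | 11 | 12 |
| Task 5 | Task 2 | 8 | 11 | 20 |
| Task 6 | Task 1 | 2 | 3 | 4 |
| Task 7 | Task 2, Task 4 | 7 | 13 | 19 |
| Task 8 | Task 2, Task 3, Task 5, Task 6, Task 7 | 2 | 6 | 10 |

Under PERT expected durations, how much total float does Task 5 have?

19 hours

te_Task 1 = (7 + 4·10 + 25)/6 = 72/6 = 12
te_Task 2 = (4 + 4·5 + 6)/6 = 30/6 = 5
te_Task 3 = (9 + 4·10 + 17)/6 = 66/6 = 11
te_Task 4 = (10 + 4·11 + 12)/6 = 66/6 = 11
te_Task 5 = (8 + 4·11 + 20)/6 = 72/6 = 12
te_Task 6 = (2 + 4·3 + 4)/6 = 18/6 = 3
te_Task 7 = (7 + 4·13 + 19)/6 = 78/6 = 13
te_Task 8 = (2 + 4·6 + 10)/6 = 36/6 = 6

Forward pass:
ES_Task 1 = 0; EF_Task 1 = 12
ES_Task 2 = 0; EF_Task 2 = 5
ES_Task 3 = max(EF_Task 1=12, EF_Task 2=5) = 12; EF_Task 3 = 12+11 = 23
ES_Task 4 = 12; EF_Task 4 = 12+11 = 23
ES_Task 5 = 5; EF_Task 5 = 5+12 = 17
ES_Task 6 = 12; EF_Task 6 = 12+3 = 15
ES_Task 7 = max(EF_Task 2=5, EF_Task 4=23) = 23; EF_Task 7 = 23+13 = 36
ES_Task 8 = max(EF_Task 2=5, EF_Task 3=23, EF_Task 5=17, EF_Task 6=15, EF_Task 7=36) = 36; EF_Task 8 = 36+6 = 42
Expected project duration μ = 42 hours. Critical path: Task 1 → Task 4 → Task 7 → Task 8.

Backward pass:
LF_Task 8 = 42; LS_Task 8 = 42−6 = 36
LF_Task 7 = LS_Task 8 = 36; LS_Task 7 = 36−13 = 23
LF_Task 6 = LS_Task 8 = 36; LS_Task 6 = 36−3 = 33
LF_Task 5 = LS_Task 8 = 36; LS_Task 5 = 36−12 = 24
LF_Task 4 = LS_Task 7 = 23; LS_Task 4 = 23−11 = 12
LF_Task 3 = LS_Task 8 = 36; LS_Task 3 = 36−11 = 25
LF_Task 2 = min(LS_Task 3=25, LS_Task 5=24, LS_Task 7=23, LS_Task 8=36) = 23; LS_Task 2 = 23−5 = 18
LF_Task 1 = min(LS_Task 3=25, LS_Task 4=12, LS_Task 6=33) = 12; LS_Task 1 = 12−12 = 0
Slack_Task 5 = LS_Task 5 − ES_Task 5 = 24 − 5 = 19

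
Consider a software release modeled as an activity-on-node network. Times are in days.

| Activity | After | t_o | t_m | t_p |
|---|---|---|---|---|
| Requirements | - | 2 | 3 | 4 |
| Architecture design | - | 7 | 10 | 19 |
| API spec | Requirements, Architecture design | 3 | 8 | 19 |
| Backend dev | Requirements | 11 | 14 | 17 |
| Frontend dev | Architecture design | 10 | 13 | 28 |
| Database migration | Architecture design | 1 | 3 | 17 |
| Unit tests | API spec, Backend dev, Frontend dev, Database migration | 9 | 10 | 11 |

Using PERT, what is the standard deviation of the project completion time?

3.62 days

te_Requirements = (2 + 4·3 + 4)/6 = 18/6 = 3; σ²_Requirements = ((4−2)/6)² = 0.111
te_Architecture design = (7 + 4·10 + 19)/6 = 66/6 = 11; σ²_Architecture design = ((19−7)/6)² = 4.000
te_API spec = (3 + 4·8 + 19)/6 = 54/6 = 9; σ²_API spec = ((19−3)/6)² = 7.111
te_Backend dev = (11 + 4·14 + 17)/6 = 84/6 = 14; σ²_Backend dev = ((17−11)/6)² = 1.000
te_Frontend dev = (10 + 4·13 + 28)/6 = 90/6 = 15; σ²_Frontend dev = ((28−10)/6)² = 9.000
te_Database migration = (1 + 4·3 + 17)/6 = 30/6 = 5; σ²_Database migration = ((17−1)/6)² = 7.111
te_Unit tests = (9 + 4·10 + 11)/6 = 60/6 = 10; σ²_Unit tests = ((11−9)/6)² = 0.111

Forward pass:
ES_Requirements = 0; EF_Requirements = 3
ES_Architecture design = 0; EF_Architecture design = 11
ES_API spec = max(EF_Requirements=3, EF_Architecture design=11) = 11; EF_API spec = 11+9 = 20
ES_Backend dev = 3; EF_Backend dev = 3+14 = 17
ES_Frontend dev = 11; EF_Frontend dev = 11+15 = 26
ES_Database migration = 11; EF_Database migration = 11+5 = 16
ES_Unit tests = max(EF_API spec=20, EF_Backend dev=17, EF_Frontend dev=26, EF_Database migration=16) = 26; EF_Unit tests = 26+10 = 36
Expected project duration μ = 36 days. Critical path: Architecture design → Frontend dev → Unit tests.

Variance along critical path = 4.000 + 9.000 + 0.111 = 13.111
σ = √13.111 = 3.621 days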